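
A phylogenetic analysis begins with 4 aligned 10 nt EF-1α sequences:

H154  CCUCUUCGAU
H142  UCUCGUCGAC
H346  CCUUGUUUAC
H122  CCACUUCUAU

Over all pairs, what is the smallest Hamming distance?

2

Pairwise Hamming distances:
  H154 vs H142: 3
  H154 vs H346: 5
  H154 vs H122: 2
  H142 vs H346: 4
  H142 vs H122: 5
  H346 vs H122: 5
The smallest is 2, between H154 and H122.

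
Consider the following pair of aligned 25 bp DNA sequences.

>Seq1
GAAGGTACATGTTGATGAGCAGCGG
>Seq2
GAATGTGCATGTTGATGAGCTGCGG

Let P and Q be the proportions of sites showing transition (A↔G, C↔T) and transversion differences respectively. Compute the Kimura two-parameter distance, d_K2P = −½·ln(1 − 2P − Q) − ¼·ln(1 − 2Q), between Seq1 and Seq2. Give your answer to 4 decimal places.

0.1308

The sequences differ at positions 4 (G/T, transversion), 7 (A/G, transition), 21 (A/T, transversion).
Of the 3 differences, 1 transition and 2 transversions over 25 sites: P = 1/25 = 0.040000, Q = 2/25 = 0.080000.
d = −0.5·ln(0.840000) − 0.25·ln(0.840000) = −0.5·(-0.174353) − 0.25·(-0.174353) = 0.1308.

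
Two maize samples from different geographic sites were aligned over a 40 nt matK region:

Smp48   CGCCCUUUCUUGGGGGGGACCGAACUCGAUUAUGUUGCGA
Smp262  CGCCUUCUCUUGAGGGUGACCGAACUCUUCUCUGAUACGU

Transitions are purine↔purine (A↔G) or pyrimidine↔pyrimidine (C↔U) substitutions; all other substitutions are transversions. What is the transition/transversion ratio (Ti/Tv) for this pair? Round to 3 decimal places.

The sequences differ at positions 5 (C/U, transition), 7 (U/C, transition), 13 (G/A, transition), 17 (G/U, transversion), 28 (G/U, transversion), 29 (A/U, transversion), 30 (U/C, transition), 32 (A/C, transversion), 35 (U/A, transversion), 37 (G/A, transition), 40 (A/U, transversion).
Of the 11 differences, 5 transitions and 6 transversions, so Ti/Tv = 5/6 = 0.833.

0.833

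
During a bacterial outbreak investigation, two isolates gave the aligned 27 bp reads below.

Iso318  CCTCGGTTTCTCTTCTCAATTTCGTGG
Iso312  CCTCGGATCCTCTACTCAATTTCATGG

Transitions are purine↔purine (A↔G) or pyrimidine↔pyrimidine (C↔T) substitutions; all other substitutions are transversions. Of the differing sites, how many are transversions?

2

Mismatches occur at site 7 (T↔A, transversion), site 9 (T↔C, transition), site 14 (T↔A, transversion), site 24 (G↔A, transition).
Of the 4 differences, 2 transitions and 2 transversions, so the answer is 2.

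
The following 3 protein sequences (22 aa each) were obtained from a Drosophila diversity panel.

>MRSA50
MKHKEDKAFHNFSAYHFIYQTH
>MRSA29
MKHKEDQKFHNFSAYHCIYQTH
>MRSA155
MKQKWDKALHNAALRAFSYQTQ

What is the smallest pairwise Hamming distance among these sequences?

3

Pairwise Hamming distances:
  MRSA50 vs MRSA29: 3
  MRSA50 vs MRSA155: 10
  MRSA29 vs MRSA155: 13
The smallest is 3, between MRSA50 and MRSA29.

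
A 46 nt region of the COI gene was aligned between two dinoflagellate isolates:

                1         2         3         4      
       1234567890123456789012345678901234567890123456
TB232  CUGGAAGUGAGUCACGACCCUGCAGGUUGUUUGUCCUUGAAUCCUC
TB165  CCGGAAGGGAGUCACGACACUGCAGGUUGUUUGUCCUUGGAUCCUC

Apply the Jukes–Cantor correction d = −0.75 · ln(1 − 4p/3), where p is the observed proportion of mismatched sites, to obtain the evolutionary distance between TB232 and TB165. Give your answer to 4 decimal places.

0.0924

The sequences differ at positions 2 (U/C), 8 (U/G), 19 (C/A), 40 (A/G).
p = 4/46 = 0.086957.
d = −0.75 · ln(1 − (4/3)·0.086957) = −0.75 · ln(0.884057) = −0.75 · (-0.123234) = 0.0924.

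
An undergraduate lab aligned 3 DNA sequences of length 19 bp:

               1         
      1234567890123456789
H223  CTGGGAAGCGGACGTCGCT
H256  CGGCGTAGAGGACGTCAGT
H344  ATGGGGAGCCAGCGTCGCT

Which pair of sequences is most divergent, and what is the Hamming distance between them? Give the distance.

10

Pairwise Hamming distances:
  H223 vs H256: 6
  H223 vs H344: 5
  H256 vs H344: 10
The largest is 10, between H256 and H344.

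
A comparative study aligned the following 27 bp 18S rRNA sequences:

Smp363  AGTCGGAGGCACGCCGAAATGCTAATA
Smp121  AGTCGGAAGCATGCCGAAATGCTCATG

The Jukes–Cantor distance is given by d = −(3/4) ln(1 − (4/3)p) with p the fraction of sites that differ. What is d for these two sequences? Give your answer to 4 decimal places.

0.1650

The sequences differ at positions 8 (G/A), 12 (C/T), 24 (A/C), 27 (A/G).
p = 4/27 = 0.148148.
d = −0.75 · ln(1 − (4/3)·0.148148) = −0.75 · ln(0.802469) = −0.75 · (-0.220062) = 0.1650.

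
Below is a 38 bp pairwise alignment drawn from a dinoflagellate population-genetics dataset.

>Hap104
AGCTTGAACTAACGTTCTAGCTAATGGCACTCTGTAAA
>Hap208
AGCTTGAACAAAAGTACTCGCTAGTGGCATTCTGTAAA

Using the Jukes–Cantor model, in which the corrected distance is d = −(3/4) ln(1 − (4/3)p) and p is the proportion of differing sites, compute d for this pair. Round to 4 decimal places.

0.1773

The sequences differ at positions 10 (T/A), 13 (C/A), 16 (T/A), 19 (A/C), 24 (A/G), 30 (C/T).
p = 6/38 = 0.157895.
d = −0.75 · ln(1 − (4/3)·0.157895) = −0.75 · ln(0.789473) = −0.75 · (-0.236390) = 0.1773.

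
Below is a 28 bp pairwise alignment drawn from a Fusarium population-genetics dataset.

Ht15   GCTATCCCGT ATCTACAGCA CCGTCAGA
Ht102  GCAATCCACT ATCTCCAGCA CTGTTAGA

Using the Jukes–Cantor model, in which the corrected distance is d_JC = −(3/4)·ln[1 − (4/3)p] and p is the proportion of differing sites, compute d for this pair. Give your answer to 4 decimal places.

0.2524

Differing sites — 3:T/A; 8:C/A; 9:G/C; 15:A/C; 22:C/T; 25:C/T.
p = 6/28 = 0.214286.
d = −0.75 · ln(1 − (4/3)·0.214286) = −0.75 · ln(0.714285) = −0.75 · (-0.336473) = 0.2524.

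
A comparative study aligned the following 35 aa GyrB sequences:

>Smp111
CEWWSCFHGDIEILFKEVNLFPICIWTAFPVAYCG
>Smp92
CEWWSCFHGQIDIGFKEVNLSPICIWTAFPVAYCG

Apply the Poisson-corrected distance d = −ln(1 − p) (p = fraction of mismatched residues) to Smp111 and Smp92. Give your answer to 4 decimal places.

Differing sites — 10:D/Q; 12:E/D; 14:L/G; 21:F/S.
p = 4/35 = 0.114286.
d = −ln(1 − 0.114286) = −ln(0.885714) = 0.1214.

0.1214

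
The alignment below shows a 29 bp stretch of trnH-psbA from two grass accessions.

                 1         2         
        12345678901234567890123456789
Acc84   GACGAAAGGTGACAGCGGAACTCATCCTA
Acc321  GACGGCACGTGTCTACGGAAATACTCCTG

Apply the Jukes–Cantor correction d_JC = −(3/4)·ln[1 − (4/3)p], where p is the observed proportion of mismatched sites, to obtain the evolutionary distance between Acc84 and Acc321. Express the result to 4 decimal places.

The sequences differ at positions 5 (A/G), 6 (A/C), 8 (G/C), 12 (A/T), 14 (A/T), 15 (G/A), 21 (C/A), 23 (C/A), 24 (A/C), 29 (A/G).
p = 10/29 = 0.344828.
d = −0.75 · ln(1 − (4/3)·0.344828) = −0.75 · ln(0.540229) = −0.75 · (-0.615762) = 0.4618.

0.4618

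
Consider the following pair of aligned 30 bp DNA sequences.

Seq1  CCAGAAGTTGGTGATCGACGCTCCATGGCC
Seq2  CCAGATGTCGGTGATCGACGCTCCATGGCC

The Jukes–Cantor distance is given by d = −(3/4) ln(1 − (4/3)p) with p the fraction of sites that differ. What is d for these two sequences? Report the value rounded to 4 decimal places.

Mismatches occur at site 6 (A/T), site 9 (T/C).
p = 2/30 = 0.066667.
d = −0.75 · ln(1 − (4/3)·0.066667) = −0.75 · ln(0.911111) = −0.75 · (-0.093091) = 0.0698.

0.0698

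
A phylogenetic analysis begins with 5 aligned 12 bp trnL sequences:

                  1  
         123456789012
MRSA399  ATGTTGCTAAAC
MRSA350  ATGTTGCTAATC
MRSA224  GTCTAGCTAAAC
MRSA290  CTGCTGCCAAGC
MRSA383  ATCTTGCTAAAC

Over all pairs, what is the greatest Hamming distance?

6

Pairwise Hamming distances:
  MRSA399 vs MRSA350: 1
  MRSA399 vs MRSA224: 3
  MRSA399 vs MRSA290: 4
  MRSA399 vs MRSA383: 1
  MRSA350 vs MRSA224: 4
  MRSA350 vs MRSA290: 4
  MRSA350 vs MRSA383: 2
  MRSA224 vs MRSA290: 6
  MRSA224 vs MRSA383: 2
  MRSA290 vs MRSA383: 5
The largest is 6, between MRSA224 and MRSA290.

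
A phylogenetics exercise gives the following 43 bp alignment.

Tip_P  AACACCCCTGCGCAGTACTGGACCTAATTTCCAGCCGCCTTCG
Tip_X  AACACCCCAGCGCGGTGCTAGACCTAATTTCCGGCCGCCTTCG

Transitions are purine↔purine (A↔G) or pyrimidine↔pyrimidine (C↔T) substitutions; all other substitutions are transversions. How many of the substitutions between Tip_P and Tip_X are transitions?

4

Mismatches occur at site 9 (T/A, transversion), site 14 (A/G, transition), site 17 (A/G, transition), site 20 (G/A, transition), site 33 (A/G, transition).
Of the 5 differences, 4 transitions and 1 transversion, so the answer is 4.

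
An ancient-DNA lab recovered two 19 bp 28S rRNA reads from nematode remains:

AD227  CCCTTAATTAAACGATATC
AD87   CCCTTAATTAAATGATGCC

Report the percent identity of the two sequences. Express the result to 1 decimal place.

84.2%

The sequences differ at positions 13 (C/T), 17 (A/G), 18 (T/C).
16 of the 19 sites match, so the percent identity is 16/19 × 100 = 84.2%.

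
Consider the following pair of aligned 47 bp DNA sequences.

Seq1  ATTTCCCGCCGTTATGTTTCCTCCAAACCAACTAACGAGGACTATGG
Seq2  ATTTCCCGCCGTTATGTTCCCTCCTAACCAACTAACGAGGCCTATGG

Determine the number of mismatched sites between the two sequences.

3

The sequences differ at positions 19 (T/C), 25 (A/T), 41 (A/C).
That gives 3 mismatches out of 47 aligned sites, so the Hamming distance is 3.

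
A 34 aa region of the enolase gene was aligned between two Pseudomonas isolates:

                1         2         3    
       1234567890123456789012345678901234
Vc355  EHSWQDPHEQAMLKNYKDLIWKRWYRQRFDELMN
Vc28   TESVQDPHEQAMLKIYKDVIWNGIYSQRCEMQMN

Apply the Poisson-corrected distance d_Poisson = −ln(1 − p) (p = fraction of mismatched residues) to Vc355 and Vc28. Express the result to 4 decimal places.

Differing sites — 1:E/T; 2:H/E; 4:W/V; 15:N/I; 19:L/V; 22:K/N; 23:R/G; 24:W/I; 26:R/S; 29:F/C; 30:D/E; 31:E/M; 32:L/Q.
p = 13/34 = 0.382353.
d = −ln(1 − 0.382353) = −ln(0.617647) = 0.4818.

0.4818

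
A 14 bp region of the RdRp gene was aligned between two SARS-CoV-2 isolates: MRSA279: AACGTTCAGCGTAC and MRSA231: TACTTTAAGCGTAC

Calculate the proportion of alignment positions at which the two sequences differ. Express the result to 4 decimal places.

The sequences differ at positions 1 (A/T), 4 (G/T), 7 (C/A).
There are 3 differences over 14 sites, so p = 3/14 = 0.2143.

0.2143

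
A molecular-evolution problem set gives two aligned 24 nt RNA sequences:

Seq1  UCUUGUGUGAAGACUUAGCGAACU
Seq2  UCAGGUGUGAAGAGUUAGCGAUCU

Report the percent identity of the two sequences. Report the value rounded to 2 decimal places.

83.33%

The sequences differ at positions 3 (U/A), 4 (U/G), 14 (C/G), 22 (A/U).
20 of the 24 sites match, so the percent identity is 20/24 × 100 = 83.33%.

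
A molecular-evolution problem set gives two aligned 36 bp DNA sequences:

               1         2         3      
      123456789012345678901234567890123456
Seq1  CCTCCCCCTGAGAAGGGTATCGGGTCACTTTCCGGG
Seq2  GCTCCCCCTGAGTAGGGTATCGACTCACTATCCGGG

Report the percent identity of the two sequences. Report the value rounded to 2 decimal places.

86.11%

Differing sites — 1:C/G; 13:A/T; 23:G/A; 24:G/C; 30:T/A.
31 of the 36 sites match, so the percent identity is 31/36 × 100 = 86.11%.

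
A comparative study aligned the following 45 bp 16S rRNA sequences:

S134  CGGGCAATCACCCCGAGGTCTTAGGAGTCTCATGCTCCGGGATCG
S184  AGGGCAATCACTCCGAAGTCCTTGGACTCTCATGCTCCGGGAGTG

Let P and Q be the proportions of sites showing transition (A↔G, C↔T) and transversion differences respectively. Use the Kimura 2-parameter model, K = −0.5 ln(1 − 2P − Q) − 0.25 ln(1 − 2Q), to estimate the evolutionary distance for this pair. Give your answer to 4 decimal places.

0.2040

Mismatches occur at site 1 (C→A, transversion), site 12 (C→T, transition), site 17 (G→A, transition), site 21 (T→C, transition), site 23 (A→T, transversion), site 27 (G→C, transversion), site 43 (T→G, transversion), site 44 (C→T, transition).
Of the 8 differences, 4 transitions and 4 transversions over 45 sites: P = 4/45 = 0.088889, Q = 4/45 = 0.088889.
d = −0.5·ln(0.733333) − 0.25·ln(0.822222) = −0.5·(-0.310155) − 0.25·(-0.195745) = 0.2040.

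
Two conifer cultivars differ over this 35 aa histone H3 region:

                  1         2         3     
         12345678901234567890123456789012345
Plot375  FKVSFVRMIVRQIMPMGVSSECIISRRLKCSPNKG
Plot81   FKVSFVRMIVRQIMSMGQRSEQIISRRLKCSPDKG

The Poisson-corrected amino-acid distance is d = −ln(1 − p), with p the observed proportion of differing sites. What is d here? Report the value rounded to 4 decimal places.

0.1542

Mismatches occur at site 15 (P→S), site 18 (V→Q), site 19 (S→R), site 22 (C→Q), site 33 (N→D).
p = 5/35 = 0.142857.
d = −ln(1 − 0.142857) = −ln(0.857143) = 0.1542.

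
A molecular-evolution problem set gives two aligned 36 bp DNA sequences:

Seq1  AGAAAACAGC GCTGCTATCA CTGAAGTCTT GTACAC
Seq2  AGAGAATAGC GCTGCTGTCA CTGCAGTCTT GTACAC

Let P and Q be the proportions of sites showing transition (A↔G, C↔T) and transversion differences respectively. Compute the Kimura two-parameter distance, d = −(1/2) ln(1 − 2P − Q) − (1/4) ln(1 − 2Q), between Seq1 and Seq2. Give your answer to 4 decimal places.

Differing sites — 4:A/G (Ti); 7:C/T (Ti); 17:A/G (Ti); 24:A/C (Tv).
Of the 4 differences, 3 transitions and 1 transversion over 36 sites: P = 3/36 = 0.083333, Q = 1/36 = 0.027778.
d = −0.5·ln(0.805556) − 0.25·ln(0.944444) = −0.5·(-0.216223) − 0.25·(-0.057159) = 0.1224.

0.1224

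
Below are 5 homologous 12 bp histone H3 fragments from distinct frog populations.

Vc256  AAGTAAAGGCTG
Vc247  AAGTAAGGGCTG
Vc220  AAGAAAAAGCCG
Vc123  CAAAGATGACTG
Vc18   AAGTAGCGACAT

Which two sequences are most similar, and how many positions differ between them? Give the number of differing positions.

Pairwise Hamming distances:
  Vc256 vs Vc247: 1
  Vc256 vs Vc220: 3
  Vc256 vs Vc123: 6
  Vc256 vs Vc18: 5
  Vc247 vs Vc220: 4
  Vc247 vs Vc123: 6
  Vc247 vs Vc18: 5
  Vc220 vs Vc123: 7
  Vc220 vs Vc18: 7
  Vc123 vs Vc18: 8
The smallest is 1, between Vc256 and Vc247.

1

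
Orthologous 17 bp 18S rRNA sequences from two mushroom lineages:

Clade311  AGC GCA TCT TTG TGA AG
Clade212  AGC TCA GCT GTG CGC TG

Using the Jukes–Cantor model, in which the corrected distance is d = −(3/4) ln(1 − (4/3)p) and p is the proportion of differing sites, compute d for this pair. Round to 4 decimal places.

0.4770

The sequences differ at positions 4 (G/T), 7 (T/G), 10 (T/G), 13 (T/C), 15 (A/C), 16 (A/T).
p = 6/17 = 0.352941.
d = −0.75 · ln(1 − (4/3)·0.352941) = −0.75 · ln(0.529412) = −0.75 · (-0.635988) = 0.4770.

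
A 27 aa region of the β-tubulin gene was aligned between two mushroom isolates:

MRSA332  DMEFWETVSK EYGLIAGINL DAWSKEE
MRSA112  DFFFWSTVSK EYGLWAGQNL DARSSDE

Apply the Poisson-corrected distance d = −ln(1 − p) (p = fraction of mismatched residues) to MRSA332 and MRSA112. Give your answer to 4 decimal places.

The sequences differ at positions 2 (M/F), 3 (E/F), 6 (E/S), 15 (I/W), 18 (I/Q), 23 (W/R), 25 (K/S), 26 (E/D).
p = 8/27 = 0.296296.
d = −ln(1 − 0.296296) = −ln(0.703704) = 0.3514.

0.3514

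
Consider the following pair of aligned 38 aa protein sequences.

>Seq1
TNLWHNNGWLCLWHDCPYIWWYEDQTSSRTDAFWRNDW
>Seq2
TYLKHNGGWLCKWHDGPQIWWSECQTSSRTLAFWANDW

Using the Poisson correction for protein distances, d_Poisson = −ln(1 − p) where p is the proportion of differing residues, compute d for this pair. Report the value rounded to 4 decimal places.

0.3054

The sequences differ at positions 2 (N/Y), 4 (W/K), 7 (N/G), 12 (L/K), 16 (C/G), 18 (Y/Q), 22 (Y/S), 24 (D/C), 31 (D/L), 35 (R/A).
p = 10/38 = 0.263158.
d = −ln(1 − 0.263158) = −ln(0.736842) = 0.3054.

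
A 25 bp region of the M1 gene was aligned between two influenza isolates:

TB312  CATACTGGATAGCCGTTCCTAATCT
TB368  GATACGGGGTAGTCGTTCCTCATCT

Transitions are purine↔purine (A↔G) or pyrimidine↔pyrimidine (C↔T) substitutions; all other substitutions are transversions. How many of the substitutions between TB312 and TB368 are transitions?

2

Differing sites — 1:C/G (Tv); 6:T/G (Tv); 9:A/G (Ti); 13:C/T (Ti); 21:A/C (Tv).
Of the 5 differences, 2 transitions and 3 transversions, so the answer is 2.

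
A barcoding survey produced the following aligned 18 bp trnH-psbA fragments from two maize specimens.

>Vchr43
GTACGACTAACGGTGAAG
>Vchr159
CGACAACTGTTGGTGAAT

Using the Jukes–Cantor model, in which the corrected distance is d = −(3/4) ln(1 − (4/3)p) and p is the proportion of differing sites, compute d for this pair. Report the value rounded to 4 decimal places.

0.5482

The sequences differ at positions 1 (G/C), 2 (T/G), 5 (G/A), 9 (A/G), 10 (A/T), 11 (C/T), 18 (G/T).
p = 7/18 = 0.388889.
d = −0.75 · ln(1 − (4/3)·0.388889) = −0.75 · ln(0.481481) = −0.75 · (-0.730889) = 0.5482.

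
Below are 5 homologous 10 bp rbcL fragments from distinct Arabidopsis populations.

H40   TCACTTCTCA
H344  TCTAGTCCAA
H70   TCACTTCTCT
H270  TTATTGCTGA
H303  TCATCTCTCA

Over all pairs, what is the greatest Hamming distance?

7

Pairwise Hamming distances:
  H40 vs H344: 5
  H40 vs H70: 1
  H40 vs H270: 4
  H40 vs H303: 2
  H344 vs H70: 6
  H344 vs H270: 7
  H344 vs H303: 5
  H70 vs H270: 5
  H70 vs H303: 3
  H270 vs H303: 4
The largest is 7, between H344 and H270.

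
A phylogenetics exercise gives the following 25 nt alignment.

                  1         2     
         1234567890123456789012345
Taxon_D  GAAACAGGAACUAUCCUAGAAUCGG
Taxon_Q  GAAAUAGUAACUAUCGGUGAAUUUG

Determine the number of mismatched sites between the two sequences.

Differing sites — 5:C/U; 8:G/U; 16:C/G; 17:U/G; 18:A/U; 23:C/U; 24:G/U.
That gives 7 mismatches out of 25 aligned sites, so the Hamming distance is 7.

7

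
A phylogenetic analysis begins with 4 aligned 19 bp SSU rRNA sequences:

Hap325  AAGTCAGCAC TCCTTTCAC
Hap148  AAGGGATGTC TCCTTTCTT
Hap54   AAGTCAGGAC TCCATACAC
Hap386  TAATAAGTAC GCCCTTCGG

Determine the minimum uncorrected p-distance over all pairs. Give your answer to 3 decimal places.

0.158

Pairwise Hamming distances:
  Hap325 vs Hap148: 7
  Hap325 vs Hap54: 3
  Hap325 vs Hap386: 8
  Hap148 vs Hap54: 8
  Hap148 vs Hap386: 11
  Hap54 vs Hap386: 9
The smallest is 3 mismatches, between Hap325 and Hap54; p = 3/19 = 0.158.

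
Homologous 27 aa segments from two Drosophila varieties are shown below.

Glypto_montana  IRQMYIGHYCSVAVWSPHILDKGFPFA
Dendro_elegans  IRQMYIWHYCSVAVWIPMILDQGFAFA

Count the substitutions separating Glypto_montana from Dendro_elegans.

5

The sequences differ at positions 7 (G/W), 16 (S/I), 18 (H/M), 22 (K/Q), 25 (P/A).
That gives 5 mismatches out of 27 aligned sites, so the Hamming distance is 5.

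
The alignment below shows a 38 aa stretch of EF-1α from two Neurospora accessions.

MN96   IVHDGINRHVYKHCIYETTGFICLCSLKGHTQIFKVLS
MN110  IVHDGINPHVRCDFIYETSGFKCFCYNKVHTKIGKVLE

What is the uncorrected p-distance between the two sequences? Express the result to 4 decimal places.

0.3684

Differing sites — 8:R/P; 11:Y/R; 12:K/C; 13:H/D; 14:C/F; 19:T/S; 22:I/K; 24:L/F; 26:S/Y; 27:L/N; 29:G/V; 32:Q/K; 34:F/G; 38:S/E.
There are 14 differences over 38 sites, so p = 14/38 = 0.3684.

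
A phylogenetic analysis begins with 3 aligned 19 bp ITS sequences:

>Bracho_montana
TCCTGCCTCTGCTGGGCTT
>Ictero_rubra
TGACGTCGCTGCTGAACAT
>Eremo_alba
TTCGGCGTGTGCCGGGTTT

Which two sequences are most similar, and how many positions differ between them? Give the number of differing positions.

6

Pairwise Hamming distances:
  Bracho_montana vs Ictero_rubra: 8
  Bracho_montana vs Eremo_alba: 6
  Ictero_rubra vs Eremo_alba: 12
The smallest is 6, between Bracho_montana and Eremo_alba.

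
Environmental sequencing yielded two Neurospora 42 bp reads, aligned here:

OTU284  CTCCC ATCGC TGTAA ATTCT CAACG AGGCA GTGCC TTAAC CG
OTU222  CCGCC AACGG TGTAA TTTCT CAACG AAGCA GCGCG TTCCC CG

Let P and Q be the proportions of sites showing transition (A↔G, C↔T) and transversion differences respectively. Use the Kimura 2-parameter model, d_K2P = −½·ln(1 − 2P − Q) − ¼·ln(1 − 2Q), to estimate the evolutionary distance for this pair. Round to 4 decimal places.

Mismatches occur at site 2 (T/C, transition), site 3 (C/G, transversion), site 7 (T/A, transversion), site 10 (C/G, transversion), site 16 (A/T, transversion), site 27 (G/A, transition), site 32 (T/C, transition), site 35 (C/G, transversion), site 38 (A/C, transversion), site 39 (A/C, transversion).
Of the 10 differences, 3 transitions and 7 transversions over 42 sites: P = 3/42 = 0.071429, Q = 7/42 = 0.166667.
d = −0.5·ln(0.690475) − 0.25·ln(0.666666) = −0.5·(-0.370376) − 0.25·(-0.405466) = 0.2866.

0.2866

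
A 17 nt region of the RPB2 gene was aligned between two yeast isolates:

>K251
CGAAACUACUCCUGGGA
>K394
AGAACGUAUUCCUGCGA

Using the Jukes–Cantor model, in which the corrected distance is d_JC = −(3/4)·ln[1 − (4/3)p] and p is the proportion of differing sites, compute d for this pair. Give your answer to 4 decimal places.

The sequences differ at positions 1 (C/A), 5 (A/C), 6 (C/G), 9 (C/U), 15 (G/C).
p = 5/17 = 0.294118.
d = −0.75 · ln(1 − (4/3)·0.294118) = −0.75 · ln(0.607843) = −0.75 · (-0.497839) = 0.3734.

0.3734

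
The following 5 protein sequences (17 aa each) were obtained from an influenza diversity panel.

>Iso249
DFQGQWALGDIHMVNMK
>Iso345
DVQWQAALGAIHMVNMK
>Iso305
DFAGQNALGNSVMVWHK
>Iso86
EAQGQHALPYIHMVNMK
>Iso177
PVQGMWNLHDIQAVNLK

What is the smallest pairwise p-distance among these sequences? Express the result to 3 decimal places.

Pairwise Hamming distances:
  Iso249 vs Iso345: 4
  Iso249 vs Iso305: 7
  Iso249 vs Iso86: 5
  Iso249 vs Iso177: 8
  Iso345 vs Iso305: 9
  Iso345 vs Iso86: 6
  Iso345 vs Iso177: 10
  Iso305 vs Iso86: 10
  Iso305 vs Iso177: 13
  Iso86 vs Iso177: 10
The smallest is 4 mismatches, between Iso249 and Iso345; p = 4/17 = 0.235.

0.235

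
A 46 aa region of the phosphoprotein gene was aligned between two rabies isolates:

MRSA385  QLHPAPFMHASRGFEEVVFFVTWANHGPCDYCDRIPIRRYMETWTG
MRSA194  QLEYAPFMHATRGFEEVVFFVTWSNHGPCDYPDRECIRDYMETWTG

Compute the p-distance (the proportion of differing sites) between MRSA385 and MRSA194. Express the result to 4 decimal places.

Differing sites — 3:H/E; 4:P/Y; 11:S/T; 24:A/S; 32:C/P; 35:I/E; 36:P/C; 39:R/D.
There are 8 differences over 46 sites, so p = 8/46 = 0.1739.

0.1739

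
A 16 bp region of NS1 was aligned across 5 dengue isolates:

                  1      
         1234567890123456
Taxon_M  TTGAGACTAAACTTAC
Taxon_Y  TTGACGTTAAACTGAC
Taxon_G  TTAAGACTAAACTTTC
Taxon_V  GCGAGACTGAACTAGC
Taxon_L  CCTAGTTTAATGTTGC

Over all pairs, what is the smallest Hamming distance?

2

Pairwise Hamming distances:
  Taxon_M vs Taxon_Y: 4
  Taxon_M vs Taxon_G: 2
  Taxon_M vs Taxon_V: 5
  Taxon_M vs Taxon_L: 8
  Taxon_Y vs Taxon_G: 6
  Taxon_Y vs Taxon_V: 8
  Taxon_Y vs Taxon_L: 9
  Taxon_G vs Taxon_V: 6
  Taxon_G vs Taxon_L: 8
  Taxon_V vs Taxon_L: 8
The smallest is 2, between Taxon_M and Taxon_G.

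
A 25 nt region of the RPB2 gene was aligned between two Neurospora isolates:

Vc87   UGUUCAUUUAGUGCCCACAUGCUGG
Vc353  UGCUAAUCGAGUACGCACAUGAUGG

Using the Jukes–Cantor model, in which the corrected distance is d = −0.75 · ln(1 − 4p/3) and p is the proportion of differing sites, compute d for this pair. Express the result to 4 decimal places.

Mismatches occur at site 3 (U→C), site 5 (C→A), site 8 (U→C), site 9 (U→G), site 13 (G→A), site 15 (C→G), site 22 (C→A).
p = 7/25 = 0.280000.
d = −0.75 · ln(1 − (4/3)·0.280000) = −0.75 · ln(0.626667) = −0.75 · (-0.467340) = 0.3505.

0.3505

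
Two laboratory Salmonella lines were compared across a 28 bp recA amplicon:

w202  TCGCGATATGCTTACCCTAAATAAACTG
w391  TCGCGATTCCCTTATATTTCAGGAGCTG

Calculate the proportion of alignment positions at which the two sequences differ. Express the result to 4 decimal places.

Mismatches occur at site 8 (A↔T), site 9 (T↔C), site 10 (G↔C), site 15 (C↔T), site 16 (C↔A), site 17 (C↔T), site 19 (A↔T), site 20 (A↔C), site 22 (T↔G), site 23 (A↔G), site 25 (A↔G).
There are 11 differences over 28 sites, so p = 11/28 = 0.3929.

0.3929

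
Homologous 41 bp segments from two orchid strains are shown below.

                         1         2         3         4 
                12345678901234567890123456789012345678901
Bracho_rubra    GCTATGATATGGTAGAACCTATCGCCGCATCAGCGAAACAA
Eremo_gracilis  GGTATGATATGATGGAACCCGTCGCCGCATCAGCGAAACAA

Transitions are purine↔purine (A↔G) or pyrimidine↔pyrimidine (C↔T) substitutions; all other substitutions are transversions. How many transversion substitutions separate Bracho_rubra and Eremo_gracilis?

Mismatches occur at site 2 (C→G, transversion), site 12 (G→A, transition), site 14 (A→G, transition), site 20 (T→C, transition), site 21 (A→G, transition).
Of the 5 differences, 4 transitions and 1 transversion, so the answer is 1.

1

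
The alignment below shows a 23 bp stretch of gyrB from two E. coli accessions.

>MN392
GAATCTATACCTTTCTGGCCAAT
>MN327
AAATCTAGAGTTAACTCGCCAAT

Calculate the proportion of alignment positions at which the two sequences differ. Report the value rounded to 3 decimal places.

The sequences differ at positions 1 (G/A), 8 (T/G), 10 (C/G), 11 (C/T), 13 (T/A), 14 (T/A), 17 (G/C).
There are 7 differences over 23 sites, so p = 7/23 = 0.304.

0.304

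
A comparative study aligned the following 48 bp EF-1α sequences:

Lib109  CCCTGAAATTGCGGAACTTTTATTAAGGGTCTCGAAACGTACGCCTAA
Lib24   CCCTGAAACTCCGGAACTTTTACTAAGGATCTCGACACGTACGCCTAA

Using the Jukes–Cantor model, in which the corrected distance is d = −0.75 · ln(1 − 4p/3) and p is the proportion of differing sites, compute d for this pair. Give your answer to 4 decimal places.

0.1121

Mismatches occur at site 9 (T/C), site 11 (G/C), site 23 (T/C), site 29 (G/A), site 36 (A/C).
p = 5/48 = 0.104167.
d = −0.75 · ln(1 − (4/3)·0.104167) = −0.75 · ln(0.861111) = −0.75 · (-0.149532) = 0.1121.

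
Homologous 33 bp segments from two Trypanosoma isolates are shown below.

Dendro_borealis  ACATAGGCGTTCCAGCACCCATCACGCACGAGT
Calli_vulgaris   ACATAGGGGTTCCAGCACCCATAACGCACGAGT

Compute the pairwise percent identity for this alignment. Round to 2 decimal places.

93.94%

Differing sites — 8:C/G; 23:C/A.
31 of the 33 sites match, so the percent identity is 31/33 × 100 = 93.94%.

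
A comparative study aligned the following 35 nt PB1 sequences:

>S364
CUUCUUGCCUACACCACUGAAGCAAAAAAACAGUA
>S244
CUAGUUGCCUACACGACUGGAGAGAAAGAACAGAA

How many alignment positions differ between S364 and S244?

8

Mismatches occur at site 3 (U/A), site 4 (C/G), site 15 (C/G), site 20 (A/G), site 23 (C/A), site 24 (A/G), site 28 (A/G), site 34 (U/A).
That gives 8 mismatches out of 35 aligned sites, so the Hamming distance is 8.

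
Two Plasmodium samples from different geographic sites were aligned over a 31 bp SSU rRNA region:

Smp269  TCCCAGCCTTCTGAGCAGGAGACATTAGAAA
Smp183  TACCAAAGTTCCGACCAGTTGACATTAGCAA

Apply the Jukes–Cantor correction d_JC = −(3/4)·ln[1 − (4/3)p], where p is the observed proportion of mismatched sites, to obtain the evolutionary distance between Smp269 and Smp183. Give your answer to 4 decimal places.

Mismatches occur at site 2 (C→A), site 6 (G→A), site 7 (C→A), site 8 (C→G), site 12 (T→C), site 15 (G→C), site 19 (G→T), site 20 (A→T), site 29 (A→C).
p = 9/31 = 0.290323.
d = −0.75 · ln(1 − (4/3)·0.290323) = −0.75 · ln(0.612903) = −0.75 · (-0.489549) = 0.3672.

0.3672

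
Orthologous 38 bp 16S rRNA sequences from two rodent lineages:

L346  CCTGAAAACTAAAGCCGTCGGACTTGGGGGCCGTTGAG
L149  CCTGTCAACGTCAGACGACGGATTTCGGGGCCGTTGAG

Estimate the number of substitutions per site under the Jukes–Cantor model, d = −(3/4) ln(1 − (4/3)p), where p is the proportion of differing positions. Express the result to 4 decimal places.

0.2846

Mismatches occur at site 5 (A↔T), site 6 (A↔C), site 10 (T↔G), site 11 (A↔T), site 12 (A↔C), site 15 (C↔A), site 18 (T↔A), site 23 (C↔T), site 26 (G↔C).
p = 9/38 = 0.236842.
d = −0.75 · ln(1 − (4/3)·0.236842) = −0.75 · ln(0.684211) = −0.75 · (-0.379489) = 0.2846.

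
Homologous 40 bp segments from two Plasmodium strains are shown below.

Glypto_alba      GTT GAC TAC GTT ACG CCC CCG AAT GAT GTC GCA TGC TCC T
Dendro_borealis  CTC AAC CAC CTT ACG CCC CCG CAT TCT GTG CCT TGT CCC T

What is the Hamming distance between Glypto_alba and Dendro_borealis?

The sequences differ at positions 1 (G/C), 3 (T/C), 4 (G/A), 7 (T/C), 10 (G/C), 22 (A/C), 25 (G/T), 26 (A/C), 30 (C/G), 31 (G/C), 33 (A/T), 36 (C/T), 37 (T/C).
That gives 13 mismatches out of 40 aligned sites, so the Hamming distance is 13.

13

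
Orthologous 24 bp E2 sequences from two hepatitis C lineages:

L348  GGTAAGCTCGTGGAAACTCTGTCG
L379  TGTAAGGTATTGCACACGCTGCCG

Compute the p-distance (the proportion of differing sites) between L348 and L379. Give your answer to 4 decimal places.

0.3333

Differing sites — 1:G/T; 7:C/G; 9:C/A; 10:G/T; 13:G/C; 15:A/C; 18:T/G; 22:T/C.
There are 8 differences over 24 sites, so p = 8/24 = 0.3333.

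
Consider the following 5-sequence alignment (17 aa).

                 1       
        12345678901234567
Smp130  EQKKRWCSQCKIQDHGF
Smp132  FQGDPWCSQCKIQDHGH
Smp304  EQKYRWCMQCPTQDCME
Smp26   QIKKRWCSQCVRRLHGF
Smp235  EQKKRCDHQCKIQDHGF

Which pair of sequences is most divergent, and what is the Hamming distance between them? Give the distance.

Pairwise Hamming distances:
  Smp130 vs Smp132: 5
  Smp130 vs Smp304: 7
  Smp130 vs Smp26: 6
  Smp130 vs Smp235: 3
  Smp132 vs Smp304: 10
  Smp132 vs Smp26: 10
  Smp132 vs Smp235: 8
  Smp304 vs Smp26: 11
  Smp304 vs Smp235: 9
  Smp26 vs Smp235: 9
The largest is 11, between Smp304 and Smp26.

11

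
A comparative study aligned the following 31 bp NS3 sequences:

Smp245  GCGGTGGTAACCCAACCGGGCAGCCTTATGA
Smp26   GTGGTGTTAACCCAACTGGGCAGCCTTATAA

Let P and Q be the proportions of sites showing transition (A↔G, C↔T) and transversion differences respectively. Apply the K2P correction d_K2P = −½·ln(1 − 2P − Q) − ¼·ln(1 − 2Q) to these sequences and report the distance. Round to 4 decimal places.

The sequences differ at positions 2 (C/T, transition), 7 (G/T, transversion), 17 (C/T, transition), 30 (G/A, transition).
Of the 4 differences, 3 transitions and 1 transversion over 31 sites: P = 3/31 = 0.096774, Q = 1/31 = 0.032258.
d = −0.5·ln(0.774194) − 0.25·ln(0.935484) = −0.5·(-0.255933) − 0.25·(-0.066691) = 0.1446.

0.1446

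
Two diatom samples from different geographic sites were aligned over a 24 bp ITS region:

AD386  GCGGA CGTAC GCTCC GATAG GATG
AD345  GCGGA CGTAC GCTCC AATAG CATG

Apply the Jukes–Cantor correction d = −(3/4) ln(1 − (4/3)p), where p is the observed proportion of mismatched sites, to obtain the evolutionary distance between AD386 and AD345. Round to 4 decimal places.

0.0883

Differing sites — 16:G/A; 21:G/C.
p = 2/24 = 0.083333.
d = −0.75 · ln(1 − (4/3)·0.083333) = −0.75 · ln(0.888889) = −0.75 · (-0.117783) = 0.0883.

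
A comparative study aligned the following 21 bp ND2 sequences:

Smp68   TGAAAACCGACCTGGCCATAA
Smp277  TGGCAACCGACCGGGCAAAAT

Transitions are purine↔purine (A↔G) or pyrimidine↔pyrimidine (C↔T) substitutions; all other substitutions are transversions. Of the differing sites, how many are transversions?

Differing sites — 3:A/G (Ti); 4:A/C (Tv); 13:T/G (Tv); 17:C/A (Tv); 19:T/A (Tv); 21:A/T (Tv).
Of the 6 differences, 1 transition and 5 transversions, so the answer is 5.

5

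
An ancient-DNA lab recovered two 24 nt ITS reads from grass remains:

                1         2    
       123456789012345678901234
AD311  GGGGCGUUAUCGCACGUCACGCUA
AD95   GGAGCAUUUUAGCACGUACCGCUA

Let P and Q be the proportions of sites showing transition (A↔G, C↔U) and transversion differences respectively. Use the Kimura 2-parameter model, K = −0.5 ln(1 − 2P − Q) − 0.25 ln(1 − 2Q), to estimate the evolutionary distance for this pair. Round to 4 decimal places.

0.3041

The sequences differ at positions 3 (G/A, transition), 6 (G/A, transition), 9 (A/U, transversion), 11 (C/A, transversion), 18 (C/A, transversion), 19 (A/C, transversion).
Of the 6 differences, 2 transitions and 4 transversions over 24 sites: P = 2/24 = 0.083333, Q = 4/24 = 0.166667.
d = −0.5·ln(0.666667) − 0.25·ln(0.666666) = −0.5·(-0.405465) − 0.25·(-0.405466) = 0.3041.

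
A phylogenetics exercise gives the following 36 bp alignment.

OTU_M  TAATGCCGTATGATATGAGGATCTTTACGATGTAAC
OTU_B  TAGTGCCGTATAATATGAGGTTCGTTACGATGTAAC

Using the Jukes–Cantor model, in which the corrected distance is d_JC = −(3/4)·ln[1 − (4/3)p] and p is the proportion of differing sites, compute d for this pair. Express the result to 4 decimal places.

The sequences differ at positions 3 (A/G), 12 (G/A), 21 (A/T), 24 (T/G).
p = 4/36 = 0.111111.
d = −0.75 · ln(1 − (4/3)·0.111111) = −0.75 · ln(0.851852) = −0.75 · (-0.160342) = 0.1203.

0.1203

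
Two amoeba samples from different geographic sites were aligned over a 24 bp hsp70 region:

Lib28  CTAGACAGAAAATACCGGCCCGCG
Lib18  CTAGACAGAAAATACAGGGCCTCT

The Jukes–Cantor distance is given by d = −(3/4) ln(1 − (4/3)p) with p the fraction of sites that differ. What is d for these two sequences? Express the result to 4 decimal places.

Mismatches occur at site 16 (C/A), site 19 (C/G), site 22 (G/T), site 24 (G/T).
p = 4/24 = 0.166667.
d = −0.75 · ln(1 − (4/3)·0.166667) = −0.75 · ln(0.777777) = −0.75 · (-0.251315) = 0.1885.

0.1885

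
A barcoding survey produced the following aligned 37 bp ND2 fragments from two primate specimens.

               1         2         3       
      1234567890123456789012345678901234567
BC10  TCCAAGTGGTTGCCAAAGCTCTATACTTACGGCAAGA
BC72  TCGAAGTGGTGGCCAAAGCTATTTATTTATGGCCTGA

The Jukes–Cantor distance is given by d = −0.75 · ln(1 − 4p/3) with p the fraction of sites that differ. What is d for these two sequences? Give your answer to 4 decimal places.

Differing sites — 3:C/G; 11:T/G; 21:C/A; 23:A/T; 26:C/T; 30:C/T; 34:A/C; 35:A/T.
p = 8/37 = 0.216216.
d = −0.75 · ln(1 − (4/3)·0.216216) = −0.75 · ln(0.711712) = −0.75 · (-0.340082) = 0.2551.

0.2551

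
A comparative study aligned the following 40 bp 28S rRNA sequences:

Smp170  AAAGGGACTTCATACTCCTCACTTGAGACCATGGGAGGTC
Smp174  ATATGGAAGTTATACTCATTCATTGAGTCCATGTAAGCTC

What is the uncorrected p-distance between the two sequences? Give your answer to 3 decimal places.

0.325

The sequences differ at positions 2 (A/T), 4 (G/T), 8 (C/A), 9 (T/G), 11 (C/T), 18 (C/A), 20 (C/T), 21 (A/C), 22 (C/A), 28 (A/T), 34 (G/T), 35 (G/A), 38 (G/C).
There are 13 differences over 40 sites, so p = 13/40 = 0.325.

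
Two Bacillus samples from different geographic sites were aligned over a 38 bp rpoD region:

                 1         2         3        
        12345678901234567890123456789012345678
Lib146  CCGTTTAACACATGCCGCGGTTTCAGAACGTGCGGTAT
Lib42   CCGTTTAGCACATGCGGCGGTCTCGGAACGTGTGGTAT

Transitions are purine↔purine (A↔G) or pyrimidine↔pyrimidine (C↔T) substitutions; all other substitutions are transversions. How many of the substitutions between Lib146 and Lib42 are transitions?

The sequences differ at positions 8 (A/G, transition), 16 (C/G, transversion), 22 (T/C, transition), 25 (A/G, transition), 33 (C/T, transition).
Of the 5 differences, 4 transitions and 1 transversion, so the answer is 4.

4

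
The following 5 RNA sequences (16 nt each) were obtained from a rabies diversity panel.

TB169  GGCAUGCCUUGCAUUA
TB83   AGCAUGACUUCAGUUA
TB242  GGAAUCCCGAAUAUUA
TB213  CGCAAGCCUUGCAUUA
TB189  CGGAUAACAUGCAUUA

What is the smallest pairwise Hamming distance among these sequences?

2

Pairwise Hamming distances:
  TB169 vs TB83: 5
  TB169 vs TB242: 6
  TB169 vs TB213: 2
  TB169 vs TB189: 5
  TB83 vs TB242: 9
  TB83 vs TB213: 6
  TB83 vs TB189: 7
  TB242 vs TB213: 8
  TB242 vs TB189: 8
  TB213 vs TB189: 5
The smallest is 2, between TB169 and TB213.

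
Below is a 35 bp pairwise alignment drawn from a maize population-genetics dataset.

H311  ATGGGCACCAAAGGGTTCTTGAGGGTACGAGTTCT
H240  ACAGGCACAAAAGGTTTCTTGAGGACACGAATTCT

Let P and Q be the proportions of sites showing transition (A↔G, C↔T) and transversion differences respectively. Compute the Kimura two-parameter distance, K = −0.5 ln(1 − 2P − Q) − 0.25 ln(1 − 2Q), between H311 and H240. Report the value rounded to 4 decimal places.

0.2403

Differing sites — 2:T/C (Ti); 3:G/A (Ti); 9:C/A (Tv); 15:G/T (Tv); 25:G/A (Ti); 26:T/C (Ti); 31:G/A (Ti).
Of the 7 differences, 5 transitions and 2 transversions over 35 sites: P = 5/35 = 0.142857, Q = 2/35 = 0.057143.
d = −0.5·ln(0.657143) − 0.25·ln(0.885714) = −0.5·(-0.419854) − 0.25·(-0.121361) = 0.2403.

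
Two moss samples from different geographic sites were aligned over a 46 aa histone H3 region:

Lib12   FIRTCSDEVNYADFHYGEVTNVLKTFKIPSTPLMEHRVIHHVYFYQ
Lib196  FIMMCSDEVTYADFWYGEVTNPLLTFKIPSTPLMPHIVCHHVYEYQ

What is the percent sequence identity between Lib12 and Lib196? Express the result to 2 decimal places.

The sequences differ at positions 3 (R/M), 4 (T/M), 10 (N/T), 15 (H/W), 22 (V/P), 24 (K/L), 35 (E/P), 37 (R/I), 39 (I/C), 44 (F/E).
36 of the 46 sites match, so the percent identity is 36/46 × 100 = 78.26%.

78.26%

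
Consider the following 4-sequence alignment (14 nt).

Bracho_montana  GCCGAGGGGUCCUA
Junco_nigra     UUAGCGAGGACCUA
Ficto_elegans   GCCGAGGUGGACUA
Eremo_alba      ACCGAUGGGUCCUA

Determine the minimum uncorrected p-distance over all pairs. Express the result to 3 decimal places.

0.143

Pairwise Hamming distances:
  Bracho_montana vs Junco_nigra: 6
  Bracho_montana vs Ficto_elegans: 3
  Bracho_montana vs Eremo_alba: 2
  Junco_nigra vs Ficto_elegans: 8
  Junco_nigra vs Eremo_alba: 7
  Ficto_elegans vs Eremo_alba: 5
The smallest is 2 mismatches, between Bracho_montana and Eremo_alba; p = 2/14 = 0.143.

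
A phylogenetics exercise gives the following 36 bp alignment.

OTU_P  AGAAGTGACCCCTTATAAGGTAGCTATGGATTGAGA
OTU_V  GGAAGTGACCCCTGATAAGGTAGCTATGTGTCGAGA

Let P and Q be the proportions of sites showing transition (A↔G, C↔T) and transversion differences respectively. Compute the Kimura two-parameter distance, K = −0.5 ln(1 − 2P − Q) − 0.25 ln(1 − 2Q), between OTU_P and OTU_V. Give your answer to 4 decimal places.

0.1551

Differing sites — 1:A/G (Ti); 14:T/G (Tv); 29:G/T (Tv); 30:A/G (Ti); 32:T/C (Ti).
Of the 5 differences, 3 transitions and 2 transversions over 36 sites: P = 3/36 = 0.083333, Q = 2/36 = 0.055556.
d = −0.5·ln(0.777778) − 0.25·ln(0.888888) = −0.5·(-0.251314) − 0.25·(-0.117784) = 0.1551.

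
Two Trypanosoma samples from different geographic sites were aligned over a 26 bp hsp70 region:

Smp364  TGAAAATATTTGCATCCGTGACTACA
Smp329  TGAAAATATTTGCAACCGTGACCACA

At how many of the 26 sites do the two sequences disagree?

2

Differing sites — 15:T/A; 23:T/C.
That gives 2 mismatches out of 26 aligned sites, so the Hamming distance is 2.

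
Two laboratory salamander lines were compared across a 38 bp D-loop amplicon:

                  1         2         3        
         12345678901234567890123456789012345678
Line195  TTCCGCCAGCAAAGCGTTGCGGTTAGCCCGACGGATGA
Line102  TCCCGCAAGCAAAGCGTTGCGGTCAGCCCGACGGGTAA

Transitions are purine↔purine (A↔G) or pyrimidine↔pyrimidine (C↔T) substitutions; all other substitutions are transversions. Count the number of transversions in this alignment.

1

The sequences differ at positions 2 (T/C, transition), 7 (C/A, transversion), 24 (T/C, transition), 35 (A/G, transition), 37 (G/A, transition).
Of the 5 differences, 4 transitions and 1 transversion, so the answer is 1.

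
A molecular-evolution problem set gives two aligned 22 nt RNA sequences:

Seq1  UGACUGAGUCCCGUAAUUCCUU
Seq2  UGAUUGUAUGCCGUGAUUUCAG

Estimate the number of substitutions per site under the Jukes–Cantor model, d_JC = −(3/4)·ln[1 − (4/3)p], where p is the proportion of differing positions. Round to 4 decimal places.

Mismatches occur at site 4 (C/U), site 7 (A/U), site 8 (G/A), site 10 (C/G), site 15 (A/G), site 19 (C/U), site 21 (U/A), site 22 (U/G).
p = 8/22 = 0.363636.
d = −0.75 · ln(1 − (4/3)·0.363636) = −0.75 · ln(0.515152) = −0.75 · (-0.663293) = 0.4975.

0.4975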